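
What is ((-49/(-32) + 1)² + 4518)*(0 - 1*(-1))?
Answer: 4632993/1024 ≈ 4524.4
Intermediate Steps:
((-49/(-32) + 1)² + 4518)*(0 - 1*(-1)) = ((-49*(-1/32) + 1)² + 4518)*(0 + 1) = ((49/32 + 1)² + 4518)*1 = ((81/32)² + 4518)*1 = (6561/1024 + 4518)*1 = (4632993/1024)*1 = 4632993/1024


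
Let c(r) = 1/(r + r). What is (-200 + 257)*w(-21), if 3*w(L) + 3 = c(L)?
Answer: -2413/42 ≈ -57.452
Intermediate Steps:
c(r) = 1/(2*r)
w(L) = -1 + 1/(6*L) (w(L) = -1 + (1/(2*L))/3 = -1 + 1/(6*L))
(-200 + 257)*w(-21) = (-200 + 257)*((1/6 - 1*(-21))/(-21)) = 57*(-(1/6 + 21)/21) = 57*(-1/21*127/6) = 57*(-127/126) = -2413/42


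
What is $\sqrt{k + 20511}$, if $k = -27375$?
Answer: $4 i \sqrt{429} \approx 82.849 i$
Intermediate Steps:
$\sqrt{k + 20511} = \sqrt{-27375 + 20511} = \sqrt{-6864} = 4 i \sqrt{429}$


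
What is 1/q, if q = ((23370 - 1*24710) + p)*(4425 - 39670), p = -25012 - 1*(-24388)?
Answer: 1/69221180 ≈ 1.4446e-8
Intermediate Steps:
p = -624 (p = -25012 + 24388 = -624)
q = 69221180 (q = ((23370 - 1*24710) - 624)*(4425 - 39670) = ((23370 - 24710) - 624)*(-35245) = (-1340 - 624)*(-35245) = -1964*(-35245) = 69221180)
1/q = 1/69221180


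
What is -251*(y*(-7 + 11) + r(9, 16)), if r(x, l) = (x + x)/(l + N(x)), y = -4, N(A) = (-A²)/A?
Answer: 23594/7 ≈ 3370.6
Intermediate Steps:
N(A) = -A
r(x, l) = 2*x/(l - x) (r(x, l) = (x + x)/(l - x) = (2*x)/(l - x) = 2*x/(l - x))
-251*(y*(-7 + 11) + r(9, 16)) = -251*(-4*(-7 + 11) + 2*9/(16 - 1*9)) = -251*(-4*4 + 2*9/(16 - 9)) = -251*(-16 + 2*9/7) = -251*(-16 + 2*9*(⅐)) = -251*(-16 + 18/7) = -251*(-94/7) = 23594/7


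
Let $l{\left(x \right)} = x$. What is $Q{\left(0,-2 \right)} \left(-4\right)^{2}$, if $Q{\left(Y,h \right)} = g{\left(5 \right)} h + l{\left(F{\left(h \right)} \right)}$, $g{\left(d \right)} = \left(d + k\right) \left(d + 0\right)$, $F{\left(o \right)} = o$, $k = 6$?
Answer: $-1792$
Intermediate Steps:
$g{\left(d \right)} = d \left(6 + d\right)$ ($g{\left(d \right)} = \left(d + 6\right) \left(d + 0\right) = \left(6 + d\right) d = d \left(6 + d\right)$)
$Q{\left(Y,h \right)} = 56 h$ ($Q{\left(Y,h \right)} = 5 \left(6 + 5\right) h + h = 5 \cdot 11 h + h = 55 h + h = 56 h$)
$Q{\left(0,-2 \right)} \left(-4\right)^{2} = 56 \left(-2\right) \left(-4\right)^{2} = \left(-112\right) 16 = -1792$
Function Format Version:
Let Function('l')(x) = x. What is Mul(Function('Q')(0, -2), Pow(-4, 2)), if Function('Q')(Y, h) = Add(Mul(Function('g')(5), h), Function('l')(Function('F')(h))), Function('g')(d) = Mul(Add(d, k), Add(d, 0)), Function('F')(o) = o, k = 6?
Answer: -1792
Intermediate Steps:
Function('g')(d) = Mul(d, Add(6, d)) (Function('g')(d) = Mul(Add(d, 6), Add(d, 0)) = Mul(Add(6, d), d) = Mul(d, Add(6, d)))
Function('Q')(Y, h) = Mul(56, h) (Function('Q')(Y, h) = Add(Mul(Mul(5, Add(6, 5)), h), h) = Add(Mul(Mul(5, 11), h), h) = Add(Mul(55, h), h) = Mul(56, h))
Mul(Function('Q')(0, -2), Pow(-4, 2)) = Mul(Mul(56, -2), Pow(-4, 2)) = Mul(-112, 16) = -1792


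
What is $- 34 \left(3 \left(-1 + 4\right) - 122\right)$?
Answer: $3842$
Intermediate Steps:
$- 34 \left(3 \left(-1 + 4\right) - 122\right) = - 34 \left(3 \cdot 3 - 122\right) = - 34 \left(9 - 122\right) = \left(-34\right) \left(-113\right) = 3842$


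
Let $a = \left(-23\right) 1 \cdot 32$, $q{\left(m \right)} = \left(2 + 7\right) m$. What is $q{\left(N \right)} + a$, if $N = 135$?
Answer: $479$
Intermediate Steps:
$q{\left(m \right)} = 9 m$
$a = -736$ ($a = \left(-23\right) 32 = -736$)
$q{\left(N \right)} + a = 9 \cdot 135 - 736 = 1215 - 736 = 479$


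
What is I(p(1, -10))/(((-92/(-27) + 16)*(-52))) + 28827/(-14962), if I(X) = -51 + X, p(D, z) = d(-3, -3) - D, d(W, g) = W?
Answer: -381629763/203842288 ≈ -1.8722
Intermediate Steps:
p(D, z) = -3 - D
I(p(1, -10))/(((-92/(-27) + 16)*(-52))) + 28827/(-14962) = (-51 + (-3 - 1*1))/(((-92/(-27) + 16)*(-52))) + 28827/(-14962) = (-51 + (-3 - 1))/(((-92*(-1/27) + 16)*(-52))) + 28827*(-1/14962) = (-51 - 4)/(((92/27 + 16)*(-52))) - 28827/14962 = -55/((524/27)*(-52)) - 28827/14962 = -55/(-27248/27) - 28827/14962 = -55*(-27/27248) - 28827/14962 = 1485/27248 - 28827/14962 = -381629763/203842288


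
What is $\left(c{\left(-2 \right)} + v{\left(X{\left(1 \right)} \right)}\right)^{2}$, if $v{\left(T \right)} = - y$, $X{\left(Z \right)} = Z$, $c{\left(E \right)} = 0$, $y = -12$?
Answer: $144$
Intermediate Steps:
$v{\left(T \right)} = 12$ ($v{\left(T \right)} = \left(-1\right) \left(-12\right) = 12$)
$\left(c{\left(-2 \right)} + v{\left(X{\left(1 \right)} \right)}\right)^{2} = \left(0 + 12\right)^{2} = 12^{2} = 144$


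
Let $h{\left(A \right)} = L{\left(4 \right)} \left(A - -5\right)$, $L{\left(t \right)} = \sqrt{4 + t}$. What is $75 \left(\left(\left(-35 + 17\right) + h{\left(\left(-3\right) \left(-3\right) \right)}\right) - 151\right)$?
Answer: $-12675 + 2100 \sqrt{2} \approx -9705.2$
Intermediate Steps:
$h{\left(A \right)} = 2 \sqrt{2} \left(5 + A\right)$ ($h{\left(A \right)} = \sqrt{4 + 4} \left(A - -5\right) = \sqrt{8} \left(A + 5\right) = 2 \sqrt{2} \left(5 + A\right)$)
$75 \left(\left(\left(-35 + 17\right) + h{\left(\left(-3\right) \left(-3\right) \right)}\right) - 151\right) = 75 \left(\left(\left(-35 + 17\right) + 2 \sqrt{2} \left(5 - -9\right)\right) - 151\right) = 75 \left(\left(-18 + 2 \sqrt{2} \left(5 + 9\right)\right) - 151\right) = 75 \left(\left(-18 + 2 \sqrt{2} \cdot 14\right) - 151\right) = 75 \left(\left(-18 + 28 \sqrt{2}\right) - 151\right) = 75 \left(-169 + 28 \sqrt{2}\right) = -12675 + 2100 \sqrt{2}$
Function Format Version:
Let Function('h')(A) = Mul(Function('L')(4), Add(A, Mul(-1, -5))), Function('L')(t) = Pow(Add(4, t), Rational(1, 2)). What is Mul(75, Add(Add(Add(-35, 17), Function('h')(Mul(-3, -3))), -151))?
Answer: Add(-12675, Mul(2100, Pow(2, Rational(1, 2)))) ≈ -9705.2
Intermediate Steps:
Function('h')(A) = Mul(2, Pow(2, Rational(1, 2)), Add(5, A)) (Function('h')(A) = Mul(Pow(Add(4, 4), Rational(1, 2)), Add(A, Mul(-1, -5))) = Mul(Pow(8, Rational(1, 2)), Add(A, 5)) = Mul(Mul(2, Pow(2, Rational(1, 2))), Add(5, A)) = Mul(2, Pow(2, Rational(1, 2)), Add(5, A)))
Mul(75, Add(Add(Add(-35, 17), Function('h')(Mul(-3, -3))), -151)) = Mul(75, Add(Add(Add(-35, 17), Mul(2, Pow(2, Rational(1, 2)), Add(5, Mul(-3, -3)))), -151)) = Mul(75, Add(Add(-18, Mul(2, Pow(2, Rational(1, 2)), Add(5, 9))), -151)) = Mul(75, Add(Add(-18, Mul(2, Pow(2, Rational(1, 2)), 14)), -151)) = Mul(75, Add(Add(-18, Mul(28, Pow(2, Rational(1, 2)))), -151)) = Mul(75, Add(-169, Mul(28, Pow(2, Rational(1, 2))))) = Add(-12675, Mul(2100, Pow(2, Rational(1, 2))))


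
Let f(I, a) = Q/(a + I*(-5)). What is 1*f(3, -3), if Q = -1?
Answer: 1/18 ≈ 0.055556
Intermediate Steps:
f(I, a) = -1/(a - 5*I) (f(I, a) = -1/(a + I*(-5)) = -1/(a - 5*I))
1*f(3, -3) = 1/(-1*(-3) + 5*3) = 1/(3 + 15) = 1/18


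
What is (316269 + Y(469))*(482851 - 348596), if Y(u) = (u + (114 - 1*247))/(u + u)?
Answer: 2844869759985/67 ≈ 4.2461e+10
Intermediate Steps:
Y(u) = (-133 + u)/(2*u) (Y(u) = (u + (114 - 247))/((2*u)) = (u - 133)*(1/(2*u)) = (-133 + u)*(1/(2*u)) = (-133 + u)/(2*u))
(316269 + Y(469))*(482851 - 348596) = (316269 + (1/2)*(-133 + 469)/469)*(482851 - 348596) = (316269 + (1/2)*(1/469)*336)*134255 = (316269 + 24/67)*134255 = (21190047/67)*134255 = 2844869759985/67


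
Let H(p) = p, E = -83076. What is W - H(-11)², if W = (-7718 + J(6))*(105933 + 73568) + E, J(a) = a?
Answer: -1384394909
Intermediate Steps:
W = -1384394788 (W = (-7718 + 6)*(105933 + 73568) - 83076 = -7712*179501 - 83076 = -1384311712 - 83076 = -1384394788)
W - H(-11)² = -1384394788 - 1*(-11)² = -1384394788 - 1*121 = -1384394788 - 121 = -1384394909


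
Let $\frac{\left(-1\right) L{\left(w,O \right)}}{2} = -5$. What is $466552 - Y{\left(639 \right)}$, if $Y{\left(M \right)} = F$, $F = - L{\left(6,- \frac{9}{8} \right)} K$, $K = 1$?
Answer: $466562$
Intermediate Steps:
$L{\left(w,O \right)} = 10$ ($L{\left(w,O \right)} = \left(-2\right) \left(-5\right) = 10$)
$F = -10$ ($F = \left(-1\right) 10 \cdot 1 = \left(-10\right) 1 = -10$)
$Y{\left(M \right)} = -10$
$466552 - Y{\left(639 \right)} = 466552 - -10 = 466552 + 10 = 466562$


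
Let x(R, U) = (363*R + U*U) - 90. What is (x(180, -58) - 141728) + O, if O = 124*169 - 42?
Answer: -52200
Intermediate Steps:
x(R, U) = -90 + U**2 + 363*R (x(R, U) = (363*R + U**2) - 90 = (U**2 + 363*R) - 90 = -90 + U**2 + 363*R)
O = 20914 (O = 20956 - 42 = 20914)
(x(180, -58) - 141728) + O = ((-90 + (-58)**2 + 363*180) - 141728) + 20914 = ((-90 + 3364 + 65340) - 141728) + 20914 = (68614 - 141728) + 20914 = -73114 + 20914 = -52200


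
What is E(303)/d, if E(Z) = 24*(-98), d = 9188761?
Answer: -2352/9188761 ≈ -0.00025596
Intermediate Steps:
E(Z) = -2352
E(303)/d = -2352/9188761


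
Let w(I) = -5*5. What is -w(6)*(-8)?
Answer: -200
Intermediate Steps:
w(I) = -25
-w(6)*(-8) = -1*(-25)*(-8) = 25*(-8) = -200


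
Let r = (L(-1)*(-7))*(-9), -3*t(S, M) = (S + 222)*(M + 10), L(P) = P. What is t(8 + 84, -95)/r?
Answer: -26690/189 ≈ -141.22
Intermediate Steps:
t(S, M) = -(10 + M)*(222 + S)/3 (t(S, M) = -(S + 222)*(M + 10)/3 = -(222 + S)*(10 + M)/3 = -(10 + M)*(222 + S)/3)
r = -63 (r = -1*(-7)*(-9) = 7*(-9) = -63)
t(8 + 84, -95)/r = (-740 - 74*(-95) - 10*(8 + 84)/3 - ⅓*(-95)*(8 + 84))/(-63) = (-740 + 7030 - 10/3*92 - ⅓*(-95)*92)*(-1/63) = (-740 + 7030 - 920/3 + 8740/3)*(-1/63) = (26690/3)*(-1/63) = -26690/189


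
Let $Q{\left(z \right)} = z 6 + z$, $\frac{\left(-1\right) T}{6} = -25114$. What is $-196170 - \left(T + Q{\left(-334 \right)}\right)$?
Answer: $-344516$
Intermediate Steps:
$T = 150684$ ($T = \left(-6\right) \left(-25114\right) = 150684$)
$Q{\left(z \right)} = 7 z$ ($Q{\left(z \right)} = 6 z + z = 7 z$)
$-196170 - \left(T + Q{\left(-334 \right)}\right) = -196170 - \left(150684 + 7 \left(-334\right)\right) = -196170 - \left(150684 - 2338\right) = -196170 - 148346 = -344516$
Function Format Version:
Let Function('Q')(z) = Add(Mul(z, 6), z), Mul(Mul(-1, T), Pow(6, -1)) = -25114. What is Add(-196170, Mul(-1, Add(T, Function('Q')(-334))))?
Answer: -344516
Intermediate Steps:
T = 150684 (T = Mul(-6, -25114) = 150684)
Function('Q')(z) = Mul(7, z) (Function('Q')(z) = Add(Mul(6, z), z) = Mul(7, z))
Add(-196170, Mul(-1, Add(T, Function('Q')(-334)))) = Add(-196170, Mul(-1, Add(150684, Mul(7, -334)))) = Add(-196170, Mul(-1, Add(150684, -2338))) = Add(-196170, Mul(-1, 148346)) = Add(-196170, -148346) = -344516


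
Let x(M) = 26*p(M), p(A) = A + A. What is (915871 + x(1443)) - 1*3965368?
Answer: -2974461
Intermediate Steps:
p(A) = 2*A
x(M) = 52*M (x(M) = 26*(2*M) = 52*M)
(915871 + x(1443)) - 1*3965368 = (915871 + 52*1443) - 1*3965368 = (915871 + 75036) - 3965368 = 990907 - 3965368 = -2974461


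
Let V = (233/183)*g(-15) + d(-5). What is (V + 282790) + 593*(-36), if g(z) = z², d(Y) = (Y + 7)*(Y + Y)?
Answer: 15964217/61 ≈ 2.6171e+5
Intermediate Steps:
d(Y) = 2*Y*(7 + Y) (d(Y) = (7 + Y)*(2*Y) = 2*Y*(7 + Y))
V = 16255/61 (V = (233/183)*(-15)² + 2*(-5)*(7 - 5) = (233*(1/183))*225 + 2*(-5)*2 = (233/183)*225 - 20 = 17475/61 - 20 = 16255/61 ≈ 266.48)
(V + 282790) + 593*(-36) = (16255/61 + 282790) + 593*(-36) = 17266445/61 - 21348 = 15964217/61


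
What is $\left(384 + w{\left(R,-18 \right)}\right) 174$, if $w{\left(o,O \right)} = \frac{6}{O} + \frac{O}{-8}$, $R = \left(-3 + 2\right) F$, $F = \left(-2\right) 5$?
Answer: $\frac{134299}{2} \approx 67150.0$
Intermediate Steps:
$F = -10$
$R = 10$ ($R = \left(-3 + 2\right) \left(-10\right) = \left(-1\right) \left(-10\right) = 10$)
$w{\left(o,O \right)} = \frac{6}{O} - \frac{O}{8}$ ($w{\left(o,O \right)} = \frac{6}{O} + O \left(- \frac{1}{8}\right) = \frac{6}{O} - \frac{O}{8}$)
$\left(384 + w{\left(R,-18 \right)}\right) 174 = \left(384 + \left(\frac{6}{-18} - - \frac{9}{4}\right)\right) 174 = \left(384 + \left(6 \left(- \frac{1}{18}\right) + \frac{9}{4}\right)\right) 174 = \left(384 + \left(- \frac{1}{3} + \frac{9}{4}\right)\right) 174 = \left(384 + \frac{23}{12}\right) 174 = \frac{4631}{12} \cdot 174 = \frac{134299}{2}$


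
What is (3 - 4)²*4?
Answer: 4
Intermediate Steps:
(3 - 4)²*4 = (-1)²*4 = 1*4 = 4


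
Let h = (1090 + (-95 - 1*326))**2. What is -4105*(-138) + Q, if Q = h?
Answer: 1014051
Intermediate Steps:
h = 447561 (h = (1090 + (-95 - 326))**2 = (1090 - 421)**2 = 669**2 = 447561)
Q = 447561
-4105*(-138) + Q = -4105*(-138) + 447561 = 566490 + 447561 = 1014051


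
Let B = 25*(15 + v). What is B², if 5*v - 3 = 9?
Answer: 189225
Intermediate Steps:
v = 12/5 (v = ⅗ + (⅕)*9 = ⅗ + 9/5 = 12/5 ≈ 2.4000)
B = 435 (B = 25*(15 + 12/5) = 25*(87/5) = 435)
B² = 435² = 189225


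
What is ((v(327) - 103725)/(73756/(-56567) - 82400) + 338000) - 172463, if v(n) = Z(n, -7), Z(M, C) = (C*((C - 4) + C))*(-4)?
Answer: 771606059138415/4661194556 ≈ 1.6554e+5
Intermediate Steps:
Z(M, C) = -4*C*(-4 + 2*C) (Z(M, C) = (C*((-4 + C) + C))*(-4) = (C*(-4 + 2*C))*(-4) = -4*C*(-4 + 2*C))
v(n) = -504 (v(n) = 8*(-7)*(2 - 1*(-7)) = 8*(-7)*(2 + 7) = 8*(-7)*9 = -504)
((v(327) - 103725)/(73756/(-56567) - 82400) + 338000) - 172463 = ((-504 - 103725)/(73756/(-56567) - 82400) + 338000) - 172463 = (-104229/(73756*(-1/56567) - 82400) + 338000) - 172463 = (-104229/(-73756/56567 - 82400) + 338000) - 172463 = (-104229/(-4661194556/56567) + 338000) - 172463 = (-104229*(-56567/4661194556) + 338000) - 172463 = (5895921843/4661194556 + 338000) - 172463 = 1575489655849843/4661194556 - 172463 = 771606059138415/4661194556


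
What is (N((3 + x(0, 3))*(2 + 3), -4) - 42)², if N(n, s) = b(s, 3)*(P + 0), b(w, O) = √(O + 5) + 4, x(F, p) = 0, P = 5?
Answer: 684 - 440*√2 ≈ 61.746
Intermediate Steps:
b(w, O) = 4 + √(5 + O) (b(w, O) = √(5 + O) + 4 = 4 + √(5 + O))
N(n, s) = 20 + 10*√2 (N(n, s) = (4 + √(5 + 3))*(5 + 0) = (4 + √8)*5 = (4 + 2*√2)*5 = 20 + 10*√2)
(N((3 + x(0, 3))*(2 + 3), -4) - 42)² = ((20 + 10*√2) - 42)² = (-22 + 10*√2)²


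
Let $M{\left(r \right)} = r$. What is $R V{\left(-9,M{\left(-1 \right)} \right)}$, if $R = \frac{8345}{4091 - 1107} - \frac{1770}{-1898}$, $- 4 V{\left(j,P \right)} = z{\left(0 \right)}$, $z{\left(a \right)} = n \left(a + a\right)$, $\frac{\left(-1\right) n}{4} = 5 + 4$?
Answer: $0$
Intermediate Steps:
$n = -36$ ($n = - 4 \left(5 + 4\right) = \left(-4\right) 9 = -36$)
$z{\left(a \right)} = - 72 a$ ($z{\left(a \right)} = - 36 \left(a + a\right) = - 36 \cdot 2 a = - 72 a$)
$V{\left(j,P \right)} = 0$ ($V{\left(j,P \right)} = - \frac{\left(-72\right) 0}{4} = \left(- \frac{1}{4}\right) 0 = 0$)
$R = \frac{10560245}{2831816}$ ($R = \frac{8345}{4091 - 1107} - - \frac{885}{949} = \frac{8345}{2984} + \frac{885}{949} = \frac{10560245}{2831816} \approx 3.7291$)
$R V{\left(-9,M{\left(-1 \right)} \right)} = \frac{10560245}{2831816} \cdot 0 = 0$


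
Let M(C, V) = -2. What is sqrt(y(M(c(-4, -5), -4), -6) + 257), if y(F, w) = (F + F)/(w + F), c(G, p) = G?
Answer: sqrt(1030)/2 ≈ 16.047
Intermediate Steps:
y(F, w) = 2*F/(F + w) (y(F, w) = (2*F)/(F + w) = 2*F/(F + w))
sqrt(y(M(c(-4, -5), -4), -6) + 257) = sqrt(2*(-2)/(-2 - 6) + 257) = sqrt(2*(-2)/(-8) + 257) = sqrt(2*(-2)*(-1/8) + 257) = sqrt(1/2 + 257) = sqrt(515/2) = sqrt(1030)/2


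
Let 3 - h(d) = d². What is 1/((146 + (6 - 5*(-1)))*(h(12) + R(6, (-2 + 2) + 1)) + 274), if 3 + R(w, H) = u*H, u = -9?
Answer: -1/23747 ≈ -4.2111e-5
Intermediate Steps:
R(w, H) = -3 - 9*H
h(d) = 3 - d²
1/((146 + (6 - 5*(-1)))*(h(12) + R(6, (-2 + 2) + 1)) + 274) = 1/((146 + (6 - 5*(-1)))*((3 - 1*12²) + (-3 - 9*((-2 + 2) + 1))) + 274) = 1/((146 + (6 + 5))*((3 - 1*144) + (-3 - 9*(0 + 1))) + 274) = 1/((146 + 11)*((3 - 144) + (-3 - 9*1)) + 274) = 1/(157*(-141 + (-3 - 9)) + 274) = 1/(157*(-141 - 12) + 274) = 1/(157*(-153) + 274) = 1/(-24021 + 274) = 1/(-23747) = -1/23747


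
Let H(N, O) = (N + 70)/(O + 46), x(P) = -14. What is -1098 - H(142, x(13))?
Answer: -8837/8 ≈ -1104.6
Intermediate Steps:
H(N, O) = (70 + N)/(46 + O)
-1098 - H(142, x(13)) = -1098 - (70 + 142)/(46 - 14) = -1098 - 212/32 = -1098 - 1*53/8 = -1098 - 53/8 = -8837/8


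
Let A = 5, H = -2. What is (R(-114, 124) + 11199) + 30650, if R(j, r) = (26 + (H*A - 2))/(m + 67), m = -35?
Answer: 669591/16 ≈ 41849.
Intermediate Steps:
R(j, r) = 7/16 (R(j, r) = (26 + (-2*5 - 2))/(-35 + 67) = (26 + (-10 - 2))/32 = (26 - 12)*(1/32) = 14*(1/32) = 7/16)
(R(-114, 124) + 11199) + 30650 = (7/16 + 11199) + 30650 = 179191/16 + 30650 = 669591/16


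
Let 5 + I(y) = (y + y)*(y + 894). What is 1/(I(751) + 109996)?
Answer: 1/2580781 ≈ 3.8748e-7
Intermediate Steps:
I(y) = -5 + 2*y*(894 + y) (I(y) = -5 + (y + y)*(y + 894) = -5 + (2*y)*(894 + y) = -5 + 2*y*(894 + y))
1/(I(751) + 109996) = 1/((-5 + 2*751² + 1788*751) + 109996) = 1/((-5 + 2*564001 + 1342788) + 109996) = 1/((-5 + 1128002 + 1342788) + 109996) = 1/(2470785 + 109996) = 1/2580781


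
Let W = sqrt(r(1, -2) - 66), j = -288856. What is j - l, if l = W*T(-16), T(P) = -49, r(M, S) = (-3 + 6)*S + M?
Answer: -288856 + 49*I*sqrt(71) ≈ -2.8886e+5 + 412.88*I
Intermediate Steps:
r(M, S) = M + 3*S (r(M, S) = 3*S + M = M + 3*S)
W = I*sqrt(71) (W = sqrt((1 + 3*(-2)) - 66) = sqrt((1 - 6) - 66) = sqrt(-5 - 66) = sqrt(-71) = I*sqrt(71) ≈ 8.4261*I)
l = -49*I*sqrt(71) (l = (I*sqrt(71))*(-49) = -49*I*sqrt(71) ≈ -412.88*I)
j - l = -288856 - (-49)*I*sqrt(71) = -288856 + 49*I*sqrt(71)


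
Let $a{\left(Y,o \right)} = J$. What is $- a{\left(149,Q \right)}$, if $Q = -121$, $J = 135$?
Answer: $-135$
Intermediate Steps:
$a{\left(Y,o \right)} = 135$
$- a{\left(149,Q \right)} = \left(-1\right) 135 = -135$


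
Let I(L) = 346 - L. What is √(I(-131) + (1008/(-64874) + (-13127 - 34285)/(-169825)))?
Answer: 9*√7151842359016283209/1101722705 ≈ 21.846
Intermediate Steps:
√(I(-131) + (1008/(-64874) + (-13127 - 34285)/(-169825))) = √((346 - 1*(-131)) + (1008/(-64874) + (-13127 - 34285)/(-169825))) = √((346 + 131) + (1008*(-1/64874) - 47412*(-1/169825))) = √(477 + (-504/32437 + 47412/169825)) = √(477 + 1452311244/5508613525) = √(2629060962669/5508613525) = 9*√7151842359016283209/1101722705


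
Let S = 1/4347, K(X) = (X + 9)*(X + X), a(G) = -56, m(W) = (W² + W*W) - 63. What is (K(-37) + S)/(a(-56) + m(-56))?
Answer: 9006985/26747091 ≈ 0.33675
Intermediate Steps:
m(W) = -63 + 2*W² (m(W) = (W² + W²) - 63 = 2*W² - 63 = -63 + 2*W²)
K(X) = 2*X*(9 + X) (K(X) = (9 + X)*(2*X) = 2*X*(9 + X))
S = 1/4347 ≈ 0.00023004
(K(-37) + S)/(a(-56) + m(-56)) = (2*(-37)*(9 - 37) + 1/4347)/(-56 + (-63 + 2*(-56)²)) = (2*(-37)*(-28) + 1/4347)/(-56 + (-63 + 2*3136)) = (2072 + 1/4347)/(-56 + (-63 + 6272)) = 9006985/(4347*(-56 + 6209)) = (9006985/4347)/6153 = (9006985/4347)*(1/6153) = 9006985/26747091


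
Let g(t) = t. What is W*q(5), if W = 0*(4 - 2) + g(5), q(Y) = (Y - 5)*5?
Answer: 0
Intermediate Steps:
q(Y) = -25 + 5*Y (q(Y) = (-5 + Y)*5 = -25 + 5*Y)
W = 5 (W = 0*(4 - 2) + 5 = 0*2 + 5 = 0 + 5 = 5)
W*q(5) = 5*(-25 + 5*5) = 5*(-25 + 25) = 5*0 = 0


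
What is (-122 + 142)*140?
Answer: 2800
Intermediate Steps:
(-122 + 142)*140 = 20*140 = 2800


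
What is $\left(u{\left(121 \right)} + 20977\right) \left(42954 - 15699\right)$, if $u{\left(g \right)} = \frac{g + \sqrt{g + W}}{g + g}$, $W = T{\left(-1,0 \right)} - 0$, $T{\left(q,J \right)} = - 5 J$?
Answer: $\frac{6289173015}{11} \approx 5.7174 \cdot 10^{8}$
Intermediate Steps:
$W = 0$ ($W = \left(-5\right) 0 - 0 = 0 + 0 = 0$)
$u{\left(g \right)} = \frac{g + \sqrt{g}}{2 g}$ ($u{\left(g \right)} = \frac{g + \sqrt{g + 0}}{g + g} = \frac{g + \sqrt{g}}{2 g}$)
$\left(u{\left(121 \right)} + 20977\right) \left(42954 - 15699\right) = \left(\frac{121 + \sqrt{121}}{2 \cdot 121} + 20977\right) \left(42954 - 15699\right) = \left(\frac{1}{2} \cdot \frac{1}{121} \left(121 + 11\right) + 20977\right) 27255 = \left(\frac{1}{2} \cdot \frac{1}{121} \cdot 132 + 20977\right) 27255 = \left(\frac{6}{11} + 20977\right) 27255 = \frac{230753}{11} \cdot 27255 = \frac{6289173015}{11}$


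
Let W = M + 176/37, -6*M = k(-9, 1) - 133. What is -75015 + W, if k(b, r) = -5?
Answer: -2774528/37 ≈ -74987.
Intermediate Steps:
M = 23 (M = -(-5 - 133)/6 = -⅙*(-138) = 23)
W = 1027/37 (W = 23 + 176/37 = 1027/37 ≈ 27.757)
-75015 + W = -75015 + 1027/37 = -2774528/37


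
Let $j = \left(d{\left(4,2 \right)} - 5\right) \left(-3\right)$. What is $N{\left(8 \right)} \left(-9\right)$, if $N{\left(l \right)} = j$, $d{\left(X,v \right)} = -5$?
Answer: $-270$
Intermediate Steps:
$j = 30$ ($j = \left(-5 - 5\right) \left(-3\right) = \left(-10\right) \left(-3\right) = 30$)
$N{\left(l \right)} = 30$
$N{\left(8 \right)} \left(-9\right) = 30 \left(-9\right) = -270$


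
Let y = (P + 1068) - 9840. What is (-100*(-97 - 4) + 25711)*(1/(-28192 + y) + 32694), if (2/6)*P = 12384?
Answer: 220111344603/188 ≈ 1.1708e+9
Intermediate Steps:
P = 37152 (P = 3*12384 = 37152)
y = 28380 (y = (37152 + 1068) - 9840 = 38220 - 9840 = 28380)
(-100*(-97 - 4) + 25711)*(1/(-28192 + y) + 32694) = (-100*(-97 - 4) + 25711)*(1/(-28192 + 28380) + 32694) = (-100*(-101) + 25711)*(1/188 + 32694) = (10100 + 25711)*(1/188 + 32694) = 35811*(6146473/188) = 220111344603/188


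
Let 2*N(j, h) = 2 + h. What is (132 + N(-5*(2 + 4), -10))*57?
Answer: 7296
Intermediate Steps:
N(j, h) = 1 + h/2 (N(j, h) = (2 + h)/2 = 1 + h/2)
(132 + N(-5*(2 + 4), -10))*57 = (132 + (1 + (½)*(-10)))*57 = (132 + (1 - 5))*57 = (132 - 4)*57 = 128*57 = 7296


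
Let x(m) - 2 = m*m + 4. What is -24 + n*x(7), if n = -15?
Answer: -849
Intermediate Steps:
x(m) = 6 + m² (x(m) = 2 + (m*m + 4) = 2 + (m² + 4) = 2 + (4 + m²) = 6 + m²)
-24 + n*x(7) = -24 - 15*(6 + 7²) = -24 - 15*(6 + 49) = -24 - 15*55 = -24 - 825 = -849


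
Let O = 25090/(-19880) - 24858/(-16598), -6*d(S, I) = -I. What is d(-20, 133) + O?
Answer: 1108804381/49495236 ≈ 22.402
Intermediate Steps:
d(S, I) = I/6 (d(S, I) = -(-1)*I/6 = I/6)
O = 3886661/16498412 (O = 25090*(-1/19880) - 24858*(-1/16598) = -2509/1988 + 12429/8299 = 3886661/16498412 ≈ 0.23558)
d(-20, 133) + O = (1/6)*133 + 3886661/16498412 = 133/6 + 3886661/16498412 = 1108804381/49495236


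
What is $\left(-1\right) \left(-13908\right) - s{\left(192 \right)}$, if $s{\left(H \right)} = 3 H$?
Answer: $13332$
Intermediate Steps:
$\left(-1\right) \left(-13908\right) - s{\left(192 \right)} = \left(-1\right) \left(-13908\right) - 3 \cdot 192 = 13908 - 576 = 13332$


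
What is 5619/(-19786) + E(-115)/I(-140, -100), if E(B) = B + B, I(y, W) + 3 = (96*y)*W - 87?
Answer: -755598107/2659060326 ≈ -0.28416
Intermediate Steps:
I(y, W) = -90 + 96*W*y (I(y, W) = -3 + ((96*y)*W - 87) = -3 + (96*W*y - 87) = -3 + (-87 + 96*W*y) = -90 + 96*W*y)
E(B) = 2*B
5619/(-19786) + E(-115)/I(-140, -100) = 5619/(-19786) + (2*(-115))/(-90 + 96*(-100)*(-140)) = 5619*(-1/19786) - 230/(-90 + 1344000) = -5619/19786 - 230/1343910 = -5619/19786 - 230*1/1343910 = -5619/19786 - 23/134391 = -755598107/2659060326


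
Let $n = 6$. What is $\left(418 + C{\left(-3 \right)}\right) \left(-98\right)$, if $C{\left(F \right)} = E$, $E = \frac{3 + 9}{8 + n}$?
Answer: $-41048$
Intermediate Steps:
$E = \frac{6}{7}$ ($E = \frac{3 + 9}{8 + 6} = \frac{12}{14} = 12 \cdot \frac{1}{14} = \frac{6}{7} \approx 0.85714$)
$C{\left(F \right)} = \frac{6}{7}$
$\left(418 + C{\left(-3 \right)}\right) \left(-98\right) = \left(418 + \frac{6}{7}\right) \left(-98\right) = \frac{2932}{7} \left(-98\right) = -41048$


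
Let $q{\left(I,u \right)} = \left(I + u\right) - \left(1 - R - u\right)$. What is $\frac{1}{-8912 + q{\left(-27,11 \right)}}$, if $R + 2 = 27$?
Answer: $- \frac{1}{8893} \approx -0.00011245$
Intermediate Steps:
$R = 25$ ($R = -2 + 27 = 25$)
$q{\left(I,u \right)} = 24 + I + 2 u$ ($q{\left(I,u \right)} = \left(I + u\right) + \left(\left(u + 25\right) - 1\right) = \left(I + u\right) + \left(\left(25 + u\right) - 1\right) = \left(I + u\right) + \left(24 + u\right) = 24 + I + 2 u$)
$\frac{1}{-8912 + q{\left(-27,11 \right)}} = \frac{1}{-8912 + \left(24 - 27 + 2 \cdot 11\right)} = \frac{1}{-8912 + \left(24 - 27 + 22\right)} = \frac{1}{-8912 + 19} = \frac{1}{-8893} = - \frac{1}{8893}$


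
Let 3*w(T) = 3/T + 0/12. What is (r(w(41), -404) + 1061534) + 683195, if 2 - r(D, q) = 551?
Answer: 1744180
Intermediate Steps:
w(T) = 1/T (w(T) = (3/T + 0/12)/3 = (3/T + 0*(1/12))/3 = (3/T + 0)/3 = (3/T)/3 = 1/T)
r(D, q) = -549 (r(D, q) = 2 - 1*551 = 2 - 551 = -549)
(r(w(41), -404) + 1061534) + 683195 = (-549 + 1061534) + 683195 = 1060985 + 683195 = 1744180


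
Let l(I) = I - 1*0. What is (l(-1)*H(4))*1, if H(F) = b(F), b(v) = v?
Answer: -4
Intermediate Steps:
H(F) = F
l(I) = I (l(I) = I + 0 = I)
(l(-1)*H(4))*1 = -1*4*1 = -4*1 = -4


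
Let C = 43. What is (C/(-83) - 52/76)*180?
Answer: -341280/1577 ≈ -216.41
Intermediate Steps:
(C/(-83) - 52/76)*180 = (43/(-83) - 52/76)*180 = (43*(-1/83) - 52*1/76)*180 = (-43/83 - 13/19)*180 = -1896/1577*180 = -341280/1577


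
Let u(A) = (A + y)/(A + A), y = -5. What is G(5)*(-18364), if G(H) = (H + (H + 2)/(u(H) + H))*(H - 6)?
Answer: 587648/5 ≈ 1.1753e+5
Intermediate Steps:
u(A) = (-5 + A)/(2*A) (u(A) = (A - 5)/(A + A) = (-5 + A)/((2*A)) = (-5 + A)*(1/(2*A)) = (-5 + A)/(2*A))
G(H) = (-6 + H)*(H + (2 + H)/(H + (-5 + H)/(2*H))) (G(H) = (H + (H + 2)/((-5 + H)/(2*H) + H))*(H - 6) = (H + (2 + H)/(H + (-5 + H)/(2*H)))*(-6 + H) = (-6 + H)*(H + (2 + H)/(H + (-5 + H)/(2*H))))
G(5)*(-18364) = (5*(6 - 19*5 - 9*5² + 2*5³)/(-5 + 5 + 2*5²))*(-18364) = (5*(6 - 95 - 9*25 + 2*125)/(-5 + 5 + 2*25))*(-18364) = (5*(6 - 95 - 225 + 250)/(-5 + 5 + 50))*(-18364) = (5*(-64)/50)*(-18364) = (5*(1/50)*(-64))*(-18364) = -32/5*(-18364) = 587648/5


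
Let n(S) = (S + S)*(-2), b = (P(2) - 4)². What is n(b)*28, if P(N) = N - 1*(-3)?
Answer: -112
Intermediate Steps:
P(N) = 3 + N (P(N) = N + 3 = 3 + N)
b = 1 (b = ((3 + 2) - 4)² = (5 - 4)² = 1² = 1)
n(S) = -4*S (n(S) = (2*S)*(-2) = -4*S)
n(b)*28 = -4*1*28 = -4*28 = -112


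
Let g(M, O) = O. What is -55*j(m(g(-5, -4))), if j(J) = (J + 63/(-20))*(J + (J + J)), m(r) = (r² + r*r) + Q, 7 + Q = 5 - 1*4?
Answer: -196053/2 ≈ -98027.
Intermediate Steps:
Q = -6 (Q = -7 + (5 - 1*4) = -7 + (5 - 4) = -7 + 1 = -6)
m(r) = -6 + 2*r² (m(r) = (r² + r*r) - 6 = (r² + r²) - 6 = 2*r² - 6 = -6 + 2*r²)
j(J) = 3*J*(-63/20 + J) (j(J) = (J + 63*(-1/20))*(J + 2*J) = (J - 63/20)*(3*J) = (-63/20 + J)*(3*J) = 3*J*(-63/20 + J))
-55*j(m(g(-5, -4))) = -33*(-6 + 2*(-4)²)*(-63 + 20*(-6 + 2*(-4)²))/4 = -33*(-6 + 2*16)*(-63 + 20*(-6 + 2*16))/4 = -33*(-6 + 32)*(-63 + 20*(-6 + 32))/4 = -33*26*(-63 + 20*26)/4 = -33*26*(-63 + 520)/4 = -33*26*457/4 = -55*17823/10 = -196053/2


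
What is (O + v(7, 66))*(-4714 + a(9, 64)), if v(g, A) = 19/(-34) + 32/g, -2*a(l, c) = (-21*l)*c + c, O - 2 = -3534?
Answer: -78088473/17 ≈ -4.5934e+6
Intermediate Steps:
O = -3532 (O = 2 - 3534 = -3532)
a(l, c) = -c/2 + 21*c*l/2 (a(l, c) = -((-21*l)*c + c)/2 = -(-21*c*l + c)/2 = -(c - 21*c*l)/2 = -c/2 + 21*c*l/2)
v(g, A) = -19/34 + 32/g (v(g, A) = 19*(-1/34) + 32/g = -19/34 + 32/g)
(O + v(7, 66))*(-4714 + a(9, 64)) = (-3532 + (-19/34 + 32/7))*(-4714 + (1/2)*64*(-1 + 21*9)) = (-3532 + (-19/34 + 32*(1/7)))*(-4714 + (1/2)*64*(-1 + 189)) = (-3532 + (-19/34 + 32/7))*(-4714 + (1/2)*64*188) = (-3532 + 955/238)*(-4714 + 6016) = -839661/238*1302 = -78088473/17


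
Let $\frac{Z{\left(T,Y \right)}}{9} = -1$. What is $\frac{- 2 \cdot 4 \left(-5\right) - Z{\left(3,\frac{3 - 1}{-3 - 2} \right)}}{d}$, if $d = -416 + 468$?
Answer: $\frac{49}{52} \approx 0.94231$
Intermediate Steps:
$d = 52$
$Z{\left(T,Y \right)} = -9$ ($Z{\left(T,Y \right)} = 9 \left(-1\right) = -9$)
$\frac{- 2 \cdot 4 \left(-5\right) - Z{\left(3,\frac{3 - 1}{-3 - 2} \right)}}{d} = \frac{- 2 \cdot 4 \left(-5\right) - -9}{52} = \left(\left(-2\right) \left(-20\right) + 9\right) \frac{1}{52} = \left(40 + 9\right) \frac{1}{52} = 49 \cdot \frac{1}{52} = \frac{49}{52}$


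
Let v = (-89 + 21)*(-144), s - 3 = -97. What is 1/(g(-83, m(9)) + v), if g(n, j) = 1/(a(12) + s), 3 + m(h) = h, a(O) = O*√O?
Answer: 69601442/681536399617 + 24*√3/681536399617 ≈ 0.00010212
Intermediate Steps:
s = -94 (s = 3 - 97 = -94)
a(O) = O^(3/2)
m(h) = -3 + h
g(n, j) = 1/(-94 + 24*√3) (g(n, j) = 1/(12^(3/2) - 94) = 1/(24*√3 - 94) = 1/(-94 + 24*√3))
v = 9792 (v = -68*(-144) = 9792)
1/(g(-83, m(9)) + v) = 1/((-47/3554 - 6*√3/1777) + 9792) = 1/(34800721/3554 - 6*√3/1777)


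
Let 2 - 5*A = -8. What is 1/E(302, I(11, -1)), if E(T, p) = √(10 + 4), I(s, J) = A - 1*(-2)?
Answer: √14/14 ≈ 0.26726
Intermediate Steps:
A = 2 (A = ⅖ - ⅕*(-8) = ⅖ + 8/5 = 2)
I(s, J) = 4 (I(s, J) = 2 - 1*(-2) = 2 + 2 = 4)
E(T, p) = √14
1/E(302, I(11, -1)) = 1/(√14) = √14/14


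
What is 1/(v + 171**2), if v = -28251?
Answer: 1/990 ≈ 0.0010101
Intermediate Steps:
1/(v + 171**2) = 1/(-28251 + 171**2) = 1/(-28251 + 29241) = 1/990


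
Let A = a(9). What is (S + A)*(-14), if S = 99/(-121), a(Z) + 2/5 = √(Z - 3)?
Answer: 938/55 - 14*√6 ≈ -17.238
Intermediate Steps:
a(Z) = -⅖ + √(-3 + Z) (a(Z) = -⅖ + √(Z - 3) = -⅖ + √(-3 + Z))
A = -⅖ + √6 (A = -⅖ + √(-3 + 9) = -⅖ + √6 ≈ 2.0495)
S = -9/11 (S = 99*(-1/121) = -9/11 ≈ -0.81818)
(S + A)*(-14) = (-9/11 + (-⅖ + √6))*(-14) = (-67/55 + √6)*(-14) = 938/55 - 14*√6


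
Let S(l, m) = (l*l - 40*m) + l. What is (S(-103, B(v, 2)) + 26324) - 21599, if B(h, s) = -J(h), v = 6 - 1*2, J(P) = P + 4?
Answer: 15551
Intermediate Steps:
J(P) = 4 + P
v = 4 (v = 6 - 2 = 4)
B(h, s) = -4 - h (B(h, s) = -(4 + h) = -4 - h)
S(l, m) = l + l² - 40*m (S(l, m) = (l² - 40*m) + l = l + l² - 40*m)
(S(-103, B(v, 2)) + 26324) - 21599 = ((-103 + (-103)² - 40*(-4 - 1*4)) + 26324) - 21599 = ((-103 + 10609 - 40*(-4 - 4)) + 26324) - 21599 = ((-103 + 10609 - 40*(-8)) + 26324) - 21599 = ((-103 + 10609 + 320) + 26324) - 21599 = (10826 + 26324) - 21599 = 37150 - 21599 = 15551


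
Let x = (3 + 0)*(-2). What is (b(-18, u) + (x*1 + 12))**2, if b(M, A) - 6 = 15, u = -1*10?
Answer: 729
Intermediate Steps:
u = -10
b(M, A) = 21 (b(M, A) = 6 + 15 = 21)
x = -6 (x = 3*(-2) = -6)
(b(-18, u) + (x*1 + 12))**2 = (21 + (-6*1 + 12))**2 = (21 + (-6 + 12))**2 = (21 + 6)**2 = 27**2 = 729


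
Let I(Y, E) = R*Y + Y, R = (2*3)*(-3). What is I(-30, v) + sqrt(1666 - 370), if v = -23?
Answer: 546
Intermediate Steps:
R = -18 (R = 6*(-3) = -18)
I(Y, E) = -17*Y (I(Y, E) = -18*Y + Y = -17*Y)
I(-30, v) + sqrt(1666 - 370) = -17*(-30) + sqrt(1666 - 370) = 510 + sqrt(1296) = 510 + 36 = 546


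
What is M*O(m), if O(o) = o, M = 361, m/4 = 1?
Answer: 1444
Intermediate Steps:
m = 4 (m = 4*1 = 4)
M*O(m) = 361*4 = 1444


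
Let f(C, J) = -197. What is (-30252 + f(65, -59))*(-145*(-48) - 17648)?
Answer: 325438912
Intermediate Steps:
(-30252 + f(65, -59))*(-145*(-48) - 17648) = (-30252 - 197)*(-145*(-48) - 17648) = -30449*(6960 - 17648) = -30449*(-10688) = 325438912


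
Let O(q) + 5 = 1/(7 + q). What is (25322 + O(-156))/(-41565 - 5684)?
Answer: -3772232/7040101 ≈ -0.53582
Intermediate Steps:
O(q) = -5 + 1/(7 + q)
(25322 + O(-156))/(-41565 - 5684) = (25322 + (-34 - 5*(-156))/(7 - 156))/(-41565 - 5684) = (25322 + (-34 + 780)/(-149))/(-47249) = (25322 - 1/149*746)*(-1/47249) = (25322 - 746/149)*(-1/47249) = (3772232/149)*(-1/47249) = -3772232/7040101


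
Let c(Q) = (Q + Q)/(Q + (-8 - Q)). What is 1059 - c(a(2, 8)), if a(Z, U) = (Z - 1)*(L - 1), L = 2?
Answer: 4237/4 ≈ 1059.3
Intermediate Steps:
a(Z, U) = -1 + Z (a(Z, U) = (Z - 1)*(2 - 1) = (-1 + Z)*1 = -1 + Z)
c(Q) = -Q/4 (c(Q) = (2*Q)/(-8) = (2*Q)*(-⅛) = -Q/4)
1059 - c(a(2, 8)) = 1059 - (-1)*(-1 + 2)/4 = 1059 - (-1)/4 = 1059 - 1*(-¼) = 1059 + ¼ = 4237/4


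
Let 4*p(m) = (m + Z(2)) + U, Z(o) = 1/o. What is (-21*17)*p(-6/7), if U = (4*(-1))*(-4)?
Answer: -11169/8 ≈ -1396.1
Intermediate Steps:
Z(o) = 1/o
U = 16 (U = -4*(-4) = 16)
p(m) = 33/8 + m/4 (p(m) = ((m + 1/2) + 16)/4 = ((m + ½) + 16)/4 = ((½ + m) + 16)/4 = (33/2 + m)/4 = 33/8 + m/4)
(-21*17)*p(-6/7) = (-21*17)*(33/8 + (-6/7)/4) = -357*(33/8 + (-6*⅐)/4) = -357*(33/8 + (¼)*(-6/7)) = -357*(33/8 - 3/14) = -357*219/56 = -11169/8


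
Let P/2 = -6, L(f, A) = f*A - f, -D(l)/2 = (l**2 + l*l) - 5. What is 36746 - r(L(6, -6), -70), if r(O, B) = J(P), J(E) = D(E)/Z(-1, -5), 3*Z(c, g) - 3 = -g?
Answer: 147833/4 ≈ 36958.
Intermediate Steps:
Z(c, g) = 1 - g/3 (Z(c, g) = 1 + (-g)/3 = 1 - g/3)
D(l) = 10 - 4*l**2 (D(l) = -2*((l**2 + l*l) - 5) = -2*((l**2 + l**2) - 5) = -2*(2*l**2 - 5) = -2*(-5 + 2*l**2) = 10 - 4*l**2)
L(f, A) = -f + A*f (L(f, A) = A*f - f = -f + A*f)
P = -12 (P = 2*(-6) = -12)
J(E) = 15/4 - 3*E**2/2 (J(E) = (10 - 4*E**2)/(1 - 1/3*(-5)) = (10 - 4*E**2)/(1 + 5/3) = (10 - 4*E**2)/(8/3) = (10 - 4*E**2)*(3/8) = 15/4 - 3*E**2/2)
r(O, B) = -849/4 (r(O, B) = 15/4 - 3/2*(-12)**2 = 15/4 - 3/2*144 = 15/4 - 216 = -849/4)
36746 - r(L(6, -6), -70) = 36746 - 1*(-849/4) = 36746 + 849/4 = 147833/4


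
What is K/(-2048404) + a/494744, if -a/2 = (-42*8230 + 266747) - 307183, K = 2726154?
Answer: 14563302937/63339724286 ≈ 0.22992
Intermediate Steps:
a = 772192 (a = -2*((-42*8230 + 266747) - 307183) = -2*((-345660 + 266747) - 307183) = -2*(-78913 - 307183) = -2*(-386096) = 772192)
K/(-2048404) + a/494744 = 2726154/(-2048404) + 772192/494744 = 2726154*(-1/2048404) + 772192*(1/494744) = -1363077/1024202 + 96524/61843 = 14563302937/63339724286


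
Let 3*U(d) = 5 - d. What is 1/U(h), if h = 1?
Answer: ¾ ≈ 0.75000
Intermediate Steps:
U(d) = 5/3 - d/3 (U(d) = (5 - d)/3 = 5/3 - d/3)
1/U(h) = 1/(5/3 - ⅓*1) = 1/(5/3 - ⅓) = 1/(4/3) = ¾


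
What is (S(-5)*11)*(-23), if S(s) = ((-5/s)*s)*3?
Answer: 3795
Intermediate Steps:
S(s) = -15 (S(s) = -5*3 = -15)
(S(-5)*11)*(-23) = -15*11*(-23) = -165*(-23) = 3795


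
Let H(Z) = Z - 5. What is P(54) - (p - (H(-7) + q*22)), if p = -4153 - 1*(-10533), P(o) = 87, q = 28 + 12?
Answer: -5425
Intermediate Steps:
H(Z) = -5 + Z
q = 40
p = 6380 (p = -4153 + 10533 = 6380)
P(54) - (p - (H(-7) + q*22)) = 87 - (6380 - ((-5 - 7) + 40*22)) = 87 - (6380 - (-12 + 880)) = 87 - (6380 - 1*868) = 87 - (6380 - 868) = 87 - 1*5512 = 87 - 5512 = -5425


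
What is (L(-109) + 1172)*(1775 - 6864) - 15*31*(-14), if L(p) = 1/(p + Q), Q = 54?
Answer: -327673801/55 ≈ -5.9577e+6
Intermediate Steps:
L(p) = 1/(54 + p) (L(p) = 1/(p + 54) = 1/(54 + p))
(L(-109) + 1172)*(1775 - 6864) - 15*31*(-14) = (1/(54 - 109) + 1172)*(1775 - 6864) - 15*31*(-14) = (1/(-55) + 1172)*(-5089) - 465*(-14) = (-1/55 + 1172)*(-5089) - 1*(-6510) = (64459/55)*(-5089) + 6510 = -328031851/55 + 6510 = -327673801/55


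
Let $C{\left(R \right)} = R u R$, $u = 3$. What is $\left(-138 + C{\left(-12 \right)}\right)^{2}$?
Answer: $86436$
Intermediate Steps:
$C{\left(R \right)} = 3 R^{2}$ ($C{\left(R \right)} = R 3 R = 3 R R = 3 R^{2}$)
$\left(-138 + C{\left(-12 \right)}\right)^{2} = \left(-138 + 3 \left(-12\right)^{2}\right)^{2} = \left(-138 + 3 \cdot 144\right)^{2} = \left(-138 + 432\right)^{2} = 294^{2} = 86436$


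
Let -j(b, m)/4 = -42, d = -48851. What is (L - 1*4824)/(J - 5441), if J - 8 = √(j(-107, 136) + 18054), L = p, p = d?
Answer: 5116075/517531 + 2825*√18222/1552593 ≈ 10.131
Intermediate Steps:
p = -48851
L = -48851
j(b, m) = 168 (j(b, m) = -4*(-42) = 168)
J = 8 + √18222 (J = 8 + √(168 + 18054) = 8 + √18222 ≈ 142.99)
(L - 1*4824)/(J - 5441) = (-48851 - 1*4824)/((8 + √18222) - 5441) = (-48851 - 4824)/(-5433 + √18222) = -53675/(-5433 + √18222)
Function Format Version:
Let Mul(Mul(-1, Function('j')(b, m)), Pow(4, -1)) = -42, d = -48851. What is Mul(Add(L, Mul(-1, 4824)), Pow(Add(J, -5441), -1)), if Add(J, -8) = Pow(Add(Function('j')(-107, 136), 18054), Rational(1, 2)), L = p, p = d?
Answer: Add(Rational(5116075, 517531), Mul(Rational(2825, 1552593), Pow(18222, Rational(1, 2)))) ≈ 10.131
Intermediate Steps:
p = -48851
L = -48851
Function('j')(b, m) = 168 (Function('j')(b, m) = Mul(-4, -42) = 168)
J = Add(8, Pow(18222, Rational(1, 2))) (J = Add(8, Pow(Add(168, 18054), Rational(1, 2))) = Add(8, Pow(18222, Rational(1, 2))) ≈ 142.99)
Mul(Add(L, Mul(-1, 4824)), Pow(Add(J, -5441), -1)) = Mul(Add(-48851, Mul(-1, 4824)), Pow(Add(Add(8, Pow(18222, Rational(1, 2))), -5441), -1)) = Mul(Add(-48851, -4824), Pow(Add(-5433, Pow(18222, Rational(1, 2))), -1)) = Mul(-53675, Pow(Add(-5433, Pow(18222, Rational(1, 2))), -1))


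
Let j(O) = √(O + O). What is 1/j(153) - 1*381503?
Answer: -381503 + √34/102 ≈ -3.8150e+5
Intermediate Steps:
j(O) = √2*√O (j(O) = √(2*O) = √2*√O)
1/j(153) - 1*381503 = 1/(√2*√153) - 1*381503 = 1/(√2*(3*√17)) - 381503 = 1/(3*√34) - 381503 = √34/102 - 381503 = -381503 + √34/102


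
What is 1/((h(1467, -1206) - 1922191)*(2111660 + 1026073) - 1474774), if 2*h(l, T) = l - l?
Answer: -1/6031323607777 ≈ -1.6580e-13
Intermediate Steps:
h(l, T) = 0 (h(l, T) = (l - l)/2 = (½)*0 = 0)
1/((h(1467, -1206) - 1922191)*(2111660 + 1026073) - 1474774) = 1/((0 - 1922191)*(2111660 + 1026073) - 1474774) = 1/(-1922191*3137733 - 1474774) = 1/(-6031322133003 - 1474774) = 1/(-6031323607777) = -1/6031323607777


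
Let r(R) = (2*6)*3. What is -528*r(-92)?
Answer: -19008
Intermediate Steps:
r(R) = 36 (r(R) = 12*3 = 36)
-528*r(-92) = -528*36 = -19008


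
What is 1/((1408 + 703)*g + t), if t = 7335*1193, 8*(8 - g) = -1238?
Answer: 4/36376881 ≈ 1.0996e-7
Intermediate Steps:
g = 651/4 (g = 8 - ⅛*(-1238) = 8 + 619/4 = 651/4 ≈ 162.75)
t = 8750655
1/((1408 + 703)*g + t) = 1/((1408 + 703)*(651/4) + 8750655) = 1/(2111*(651/4) + 8750655) = 1/(1374261/4 + 8750655) = 1/(36376881/4) = 4/36376881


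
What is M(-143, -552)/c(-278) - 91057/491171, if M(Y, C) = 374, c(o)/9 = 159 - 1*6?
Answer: 3430145/39784851 ≈ 0.086217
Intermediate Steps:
c(o) = 1377 (c(o) = 9*(159 - 1*6) = 9*(159 - 6) = 9*153 = 1377)
M(-143, -552)/c(-278) - 91057/491171 = 374/1377 - 91057/491171 = 374*(1/1377) - 91057*1/491171 = 22/81 - 91057/491171 = 3430145/39784851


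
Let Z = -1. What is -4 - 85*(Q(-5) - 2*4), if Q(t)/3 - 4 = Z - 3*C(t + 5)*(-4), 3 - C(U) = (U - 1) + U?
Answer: -12329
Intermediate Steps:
C(U) = 4 - 2*U (C(U) = 3 - ((U - 1) + U) = 3 - ((-1 + U) + U) = 3 - (-1 + 2*U) = 3 + (1 - 2*U) = 4 - 2*U)
Q(t) = -207 - 72*t (Q(t) = 12 + 3*(-1 - 3*(4 - 2*(t + 5))*(-4)) = 12 + 3*(-1 - 3*(4 - 2*(5 + t))*(-4)) = 12 + 3*(-1 - 3*(4 + (-10 - 2*t))*(-4)) = 12 + 3*(-1 - 3*(-6 - 2*t)*(-4)) = 12 + 3*(-1 - 3*(24 + 8*t)) = 12 + 3*(-1 + (-72 - 24*t)) = 12 + 3*(-73 - 24*t) = 12 + (-219 - 72*t) = -207 - 72*t)
-4 - 85*(Q(-5) - 2*4) = -4 - 85*((-207 - 72*(-5)) - 2*4) = -4 - 85*((-207 + 360) - 8) = -4 - 85*(153 - 8) = -4 - 85*145 = -4 - 12325 = -12329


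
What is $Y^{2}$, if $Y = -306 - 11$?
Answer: $100489$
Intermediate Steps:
$Y = -317$ ($Y = -306 - 11 = -317$)
$Y^{2} = \left(-317\right)^{2} = 100489$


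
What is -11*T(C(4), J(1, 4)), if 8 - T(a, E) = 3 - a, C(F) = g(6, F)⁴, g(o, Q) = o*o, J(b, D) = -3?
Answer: -18475831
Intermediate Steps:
g(o, Q) = o²
C(F) = 1679616 (C(F) = (6²)⁴ = 36⁴ = 1679616)
T(a, E) = 5 + a (T(a, E) = 8 - (3 - a) = 8 + (-3 + a) = 5 + a)
-11*T(C(4), J(1, 4)) = -11*(5 + 1679616) = -11*1679621 = -18475831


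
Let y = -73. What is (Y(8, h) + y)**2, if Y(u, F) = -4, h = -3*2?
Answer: 5929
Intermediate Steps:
h = -6
(Y(8, h) + y)**2 = (-4 - 73)**2 = (-77)**2 = 5929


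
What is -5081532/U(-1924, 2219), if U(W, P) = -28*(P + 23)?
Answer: 1270383/15694 ≈ 80.947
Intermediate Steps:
U(W, P) = -644 - 28*P (U(W, P) = -28*(23 + P) = -644 - 28*P)
-5081532/U(-1924, 2219) = -5081532/(-644 - 28*2219) = -5081532/(-644 - 62132) = -5081532/(-62776) = -5081532*(-1/62776) = 1270383/15694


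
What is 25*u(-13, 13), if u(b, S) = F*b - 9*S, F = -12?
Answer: 975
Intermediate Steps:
u(b, S) = -12*b - 9*S
25*u(-13, 13) = 25*(-12*(-13) - 9*13) = 25*(156 - 117) = 25*39 = 975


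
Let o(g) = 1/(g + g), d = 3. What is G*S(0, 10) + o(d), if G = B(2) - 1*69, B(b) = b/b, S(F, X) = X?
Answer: -4079/6 ≈ -679.83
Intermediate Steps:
B(b) = 1
o(g) = 1/(2*g)
G = -68 (G = 1 - 1*69 = 1 - 69 = -68)
G*S(0, 10) + o(d) = -68*10 + (1/2)/3 = -680 + (1/2)*(1/3) = -680 + 1/6 = -4079/6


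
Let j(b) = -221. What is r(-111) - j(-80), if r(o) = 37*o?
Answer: -3886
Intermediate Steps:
r(-111) - j(-80) = 37*(-111) - 1*(-221) = -4107 + 221 = -3886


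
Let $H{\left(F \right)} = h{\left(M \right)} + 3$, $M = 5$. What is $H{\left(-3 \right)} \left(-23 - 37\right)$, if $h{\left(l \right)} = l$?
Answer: $-480$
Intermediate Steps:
$H{\left(F \right)} = 8$ ($H{\left(F \right)} = 5 + 3 = 8$)
$H{\left(-3 \right)} \left(-23 - 37\right) = 8 \left(-23 - 37\right) = 8 \left(-60\right) = -480$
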